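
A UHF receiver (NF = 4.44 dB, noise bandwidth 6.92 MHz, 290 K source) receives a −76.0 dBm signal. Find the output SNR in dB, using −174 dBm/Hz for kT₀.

25.2 dB

Noise floor: N = −174 + 10 log₁₀(B) + NF
10 log₁₀(6.92×10⁶) = 68.4 dB
N = −174 + 68.4 + 4.44 = −101.16 dBm
SNR = P_sig − N = −76.0 − (−101.16) = 25.16 dB → 25.2 dB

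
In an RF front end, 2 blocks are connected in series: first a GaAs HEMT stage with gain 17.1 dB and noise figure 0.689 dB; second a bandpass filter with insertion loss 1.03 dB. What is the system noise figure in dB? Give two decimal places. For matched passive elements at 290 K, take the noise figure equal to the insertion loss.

Convert to linear (a loss of L dB is a gain of −L dB): F_i = 10^(NF_i/10), G_i = 10^(G_i,dB/10)
  Stage 1: F_1 = 10^(0.689/10) = 1.172, G_1 = 10^(17.1/10) = 51.29
  Stage 2: F_2 = 10^(1.03/10) = 1.268, G_2 = 10^(−1.03/10) = 0.7889
Friis cascade:
  F = 1.172 + (1.268 − 1)/51.29 = 1.177
NF = 10 log₁₀(1.177) = 0.71 dB

0.71 dB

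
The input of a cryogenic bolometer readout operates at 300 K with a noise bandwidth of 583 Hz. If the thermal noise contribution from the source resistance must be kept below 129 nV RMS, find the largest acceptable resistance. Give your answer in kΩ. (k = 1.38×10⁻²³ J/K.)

1.72 kΩ

Johnson–Nyquist: V_n = √(4kTRB) ⇒ R = V_n² / (4kTB)
4kTB = 4 × 1.38×10⁻²³ × 300 × 5.83×10² = 9.65×10⁻¹⁸
R = (1.29×10⁻⁷)² / 9.65×10⁻¹⁸ = 1.72×10³ Ω = 1.72 kΩ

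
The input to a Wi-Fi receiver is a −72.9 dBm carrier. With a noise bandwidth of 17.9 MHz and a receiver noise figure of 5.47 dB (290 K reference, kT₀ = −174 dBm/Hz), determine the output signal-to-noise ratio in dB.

Noise floor: N = −174 + 10 log₁₀(B) + NF
10 log₁₀(1.79×10⁷) = 72.53 dB
N = −174 + 72.53 + 5.47 = −96.00 dBm
SNR = P_sig − N = −72.9 − (−96.00) = 23.10 dB → 23.1 dB

23.1 dB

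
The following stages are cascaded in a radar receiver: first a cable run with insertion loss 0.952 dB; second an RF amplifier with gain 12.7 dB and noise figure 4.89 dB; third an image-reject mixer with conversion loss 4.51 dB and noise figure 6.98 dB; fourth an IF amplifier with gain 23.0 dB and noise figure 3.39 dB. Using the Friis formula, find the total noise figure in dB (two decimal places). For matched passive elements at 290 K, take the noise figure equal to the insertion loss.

6.36 dB

Convert to linear (a loss of L dB is a gain of −L dB): F_i = 10^(NF_i/10), G_i = 10^(G_i,dB/10)
  Stage 1: F_1 = 10^(0.952/10) = 1.245, G_1 = 10^(−0.952/10) = 0.8032
  Stage 2: F_2 = 10^(4.89/10) = 3.083, G_2 = 10^(12.7/10) = 18.62
  Stage 3: F_3 = 10^(6.98/10) = 4.989, G_3 = 10^(−4.51/10) = 0.3540
  Stage 4: F_4 = 10^(3.39/10) = 2.183, G_4 = 10^(23.0/10) = 199.5
Friis cascade:
  F = 1.245 + (3.083 − 1)/0.8032 + (4.989 − 1)/14.96 + (2.183 − 1)/5.294 = 4.329
NF = 10 log₁₀(4.329) = 6.36 dB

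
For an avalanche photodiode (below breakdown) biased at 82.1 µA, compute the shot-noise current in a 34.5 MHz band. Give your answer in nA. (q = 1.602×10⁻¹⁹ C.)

I_n = √(2qI·B)
2qI·B = 2 × 1.602×10⁻¹⁹ × 8.21×10⁻⁵ × 3.45×10⁷ = 9.08×10⁻¹⁶ A²
I_n = √(9.08×10⁻¹⁶) = 3.01×10⁻⁸ A = 30.1 nA

30.1 nA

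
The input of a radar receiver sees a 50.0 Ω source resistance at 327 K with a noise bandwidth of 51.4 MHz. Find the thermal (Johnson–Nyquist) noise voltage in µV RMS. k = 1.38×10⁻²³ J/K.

6.81 µV

V_n = √(4kTRB)
4kTRB = 4 × 1.38×10⁻²³ × 327 × 5.00×10¹ × 5.14×10⁷ = 4.64×10⁻¹¹ V²
V_n = √(4.64×10⁻¹¹) = 6.81×10⁻⁶ V = 6.81 µV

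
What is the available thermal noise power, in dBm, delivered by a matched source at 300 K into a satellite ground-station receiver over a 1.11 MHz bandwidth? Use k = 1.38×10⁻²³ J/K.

P_n = kTB = 1.38×10⁻²³ × 300 × 1.11×10⁶ = 4.60×10⁻¹⁵ W
In dBm: 10 log₁₀(4.60×10⁻¹⁵ / 10⁻³) = −113.4 dBm

−113.4 dBm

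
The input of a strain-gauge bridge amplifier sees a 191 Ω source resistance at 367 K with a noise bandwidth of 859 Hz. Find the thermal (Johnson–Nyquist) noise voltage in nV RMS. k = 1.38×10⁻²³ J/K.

57.7 nV

V_n = √(4kTRB)
4kTRB = 4 × 1.38×10⁻²³ × 367 × 1.91×10² × 8.59×10² = 3.32×10⁻¹⁵ V²
V_n = √(3.32×10⁻¹⁵) = 5.77×10⁻⁸ V = 57.7 nV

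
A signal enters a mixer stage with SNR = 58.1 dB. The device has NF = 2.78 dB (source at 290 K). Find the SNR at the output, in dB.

By definition F = SNR_in/SNR_out, so in dB: SNR_out = SNR_in − NF
SNR_out = 58.1 − 2.78 = 55.32 dB

55.32 dB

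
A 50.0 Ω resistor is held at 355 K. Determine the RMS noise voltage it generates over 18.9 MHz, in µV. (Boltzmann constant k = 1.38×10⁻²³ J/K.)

V_n = √(4kTRB)
4kTRB = 4 × 1.38×10⁻²³ × 355 × 5.00×10¹ × 1.89×10⁷ = 1.85×10⁻¹¹ V²
V_n = √(1.85×10⁻¹¹) = 4.30×10⁻⁶ V = 4.30 µV

4.30 µV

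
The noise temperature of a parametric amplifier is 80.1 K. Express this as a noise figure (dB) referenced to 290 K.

1.06 dB

F = 1 + T_e/T₀ = 1 + 80.1/290 = 1.27621
NF = 10 log₁₀(1.27621) = 1.06 dB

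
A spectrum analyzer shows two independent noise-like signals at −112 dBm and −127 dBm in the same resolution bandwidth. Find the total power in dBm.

−111.9 dBm

Convert to linear, add, convert back:
P₁ = 6.31×10⁻¹⁵ W, P₂ = 2.00×10⁻¹⁶ W
P_tot = 6.51×10⁻¹⁵ W → 10 log₁₀(P_tot / 10⁻³) = −111.9 dBm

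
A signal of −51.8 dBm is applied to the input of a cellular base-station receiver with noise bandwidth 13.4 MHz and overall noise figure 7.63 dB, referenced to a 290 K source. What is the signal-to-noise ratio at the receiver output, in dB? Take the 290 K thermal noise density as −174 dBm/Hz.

Noise floor: N = −174 + 10 log₁₀(B) + NF
10 log₁₀(1.34×10⁷) = 71.27 dB
N = −174 + 71.27 + 7.63 = −95.10 dBm
SNR = P_sig − N = −51.8 − (−95.10) = 43.30 dB → 43.3 dB

43.3 dB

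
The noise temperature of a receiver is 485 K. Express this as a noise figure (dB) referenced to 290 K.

F = 1 + T_e/T₀ = 1 + 485/290 = 2.67241
NF = 10 log₁₀(2.67241) = 4.27 dB

4.27 dB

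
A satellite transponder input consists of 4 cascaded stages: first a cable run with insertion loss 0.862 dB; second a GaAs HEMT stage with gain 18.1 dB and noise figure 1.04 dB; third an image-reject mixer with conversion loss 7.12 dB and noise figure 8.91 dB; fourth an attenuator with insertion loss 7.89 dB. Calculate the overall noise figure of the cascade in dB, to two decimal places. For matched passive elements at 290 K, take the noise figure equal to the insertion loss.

3.38 dB

Convert to linear (a loss of L dB is a gain of −L dB): F_i = 10^(NF_i/10), G_i = 10^(G_i,dB/10)
  Stage 1: F_1 = 10^(0.862/10) = 1.220, G_1 = 10^(−0.862/10) = 0.8200
  Stage 2: F_2 = 10^(1.04/10) = 1.271, G_2 = 10^(18.1/10) = 64.57
  Stage 3: F_3 = 10^(8.91/10) = 7.780, G_3 = 10^(−7.12/10) = 0.1941
  Stage 4: F_4 = 10^(7.89/10) = 6.152, G_4 = 10^(−7.89/10) = 0.1626
Friis cascade:
  F = 1.220 + (1.271 − 1)/0.8200 + (7.780 − 1)/52.94 + (6.152 − 1)/10.28 = 2.179
NF = 10 log₁₀(2.179) = 3.38 dB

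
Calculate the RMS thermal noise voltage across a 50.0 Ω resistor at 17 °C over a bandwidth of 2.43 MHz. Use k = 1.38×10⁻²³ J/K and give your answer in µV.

1.39 µV

T = 17 °C + 273.15 = 290.15 K
V_n = √(4kTRB)
4kTRB = 4 × 1.38×10⁻²³ × 290.15 × 5.00×10¹ × 2.43×10⁶ = 1.95×10⁻¹² V²
V_n = √(1.95×10⁻¹²) = 1.39×10⁻⁶ V = 1.39 µV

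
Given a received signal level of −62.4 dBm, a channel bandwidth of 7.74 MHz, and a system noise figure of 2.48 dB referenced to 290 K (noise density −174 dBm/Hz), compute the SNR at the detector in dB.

40.2 dB

Noise floor: N = −174 + 10 log₁₀(B) + NF
10 log₁₀(7.74×10⁶) = 68.89 dB
N = −174 + 68.89 + 2.48 = −102.63 dBm
SNR = P_sig − N = −62.4 − (−102.63) = 40.23 dB → 40.2 dB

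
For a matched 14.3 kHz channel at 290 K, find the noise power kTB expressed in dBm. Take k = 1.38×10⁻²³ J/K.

−132.4 dBm

P_n = kTB = 1.38×10⁻²³ × 290 × 1.43×10⁴ = 5.72×10⁻¹⁷ W
In dBm: 10 log₁₀(5.72×10⁻¹⁷ / 10⁻³) = −132.4 dBm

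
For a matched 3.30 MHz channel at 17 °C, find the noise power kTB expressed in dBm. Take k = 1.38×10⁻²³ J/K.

−108.8 dBm

T = 17 °C + 273.15 = 290.15 K
P_n = kTB = 1.38×10⁻²³ × 290.15 × 3.30×10⁶ = 1.32×10⁻¹⁴ W
In dBm: 10 log₁₀(1.32×10⁻¹⁴ / 10⁻³) = −108.8 dBm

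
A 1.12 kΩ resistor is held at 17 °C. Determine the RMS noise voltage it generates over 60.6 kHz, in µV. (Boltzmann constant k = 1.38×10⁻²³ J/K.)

T = 17 °C + 273.15 = 290.15 K
V_n = √(4kTRB)
4kTRB = 4 × 1.38×10⁻²³ × 290.15 × 1.12×10³ × 6.06×10⁴ = 1.09×10⁻¹² V²
V_n = √(1.09×10⁻¹²) = 1.04×10⁻⁶ V = 1.04 µV

1.04 µV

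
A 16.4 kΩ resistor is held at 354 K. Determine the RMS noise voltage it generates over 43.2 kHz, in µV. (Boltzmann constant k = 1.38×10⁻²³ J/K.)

3.72 µV

V_n = √(4kTRB)
4kTRB = 4 × 1.38×10⁻²³ × 354 × 1.64×10⁴ × 4.32×10⁴ = 1.38×10⁻¹¹ V²
V_n = √(1.38×10⁻¹¹) = 3.72×10⁻⁶ V = 3.72 µV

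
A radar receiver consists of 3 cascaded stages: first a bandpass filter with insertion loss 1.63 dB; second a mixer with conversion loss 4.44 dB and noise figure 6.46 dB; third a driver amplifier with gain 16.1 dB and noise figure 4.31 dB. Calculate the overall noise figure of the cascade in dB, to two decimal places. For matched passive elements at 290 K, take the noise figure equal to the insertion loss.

11.24 dB

Convert to linear (a loss of L dB is a gain of −L dB): F_i = 10^(NF_i/10), G_i = 10^(G_i,dB/10)
  Stage 1: F_1 = 10^(1.63/10) = 1.455, G_1 = 10^(−1.63/10) = 0.6871
  Stage 2: F_2 = 10^(6.46/10) = 4.426, G_2 = 10^(−4.44/10) = 0.3597
  Stage 3: F_3 = 10^(4.31/10) = 2.698, G_3 = 10^(16.1/10) = 40.74
Friis cascade:
  F = 1.455 + (4.426 − 1)/0.6871 + (2.698 − 1)/0.2472 = 13.31
NF = 10 log₁₀(13.31) = 11.24 dB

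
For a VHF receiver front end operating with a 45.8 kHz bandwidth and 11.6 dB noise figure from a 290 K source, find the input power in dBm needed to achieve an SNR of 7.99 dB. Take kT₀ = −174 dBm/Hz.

−107.8 dBm

Sensitivity = −174 + 10 log₁₀(B) + NF + SNR_min
= −174 + 46.61 + 11.6 + 7.99
= −107.80 dBm → −107.8 dBm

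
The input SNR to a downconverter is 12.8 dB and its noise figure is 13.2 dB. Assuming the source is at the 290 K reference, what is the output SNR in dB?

By definition F = SNR_in/SNR_out, so in dB: SNR_out = SNR_in − NF
SNR_out = 12.8 − 13.2 = −0.4 dB

−0.4 dB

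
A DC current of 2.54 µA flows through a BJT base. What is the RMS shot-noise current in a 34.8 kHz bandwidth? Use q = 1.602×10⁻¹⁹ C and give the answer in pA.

168 pA

I_n = √(2qI·B)
2qI·B = 2 × 1.602×10⁻¹⁹ × 2.54×10⁻⁶ × 3.48×10⁴ = 2.83×10⁻²⁰ A²
I_n = √(2.83×10⁻²⁰) = 1.68×10⁻¹⁰ A = 168 pA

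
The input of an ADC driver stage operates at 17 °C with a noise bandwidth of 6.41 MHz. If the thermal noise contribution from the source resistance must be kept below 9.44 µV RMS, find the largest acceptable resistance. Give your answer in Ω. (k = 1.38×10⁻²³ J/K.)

868 Ω

T = 17 °C + 273.15 = 290.15 K
Johnson–Nyquist: V_n = √(4kTRB) ⇒ R = V_n² / (4kTB)
4kTB = 4 × 1.38×10⁻²³ × 290.15 × 6.41×10⁶ = 1.03×10⁻¹³
R = (9.44×10⁻⁶)² / 1.03×10⁻¹³ = 8.68×10² Ω = 868 Ω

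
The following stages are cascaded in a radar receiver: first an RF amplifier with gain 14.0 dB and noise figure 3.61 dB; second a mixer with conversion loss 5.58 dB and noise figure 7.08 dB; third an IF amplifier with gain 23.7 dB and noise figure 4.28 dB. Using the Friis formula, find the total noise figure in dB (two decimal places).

Convert to linear (a loss of L dB is a gain of −L dB): F_i = 10^(NF_i/10), G_i = 10^(G_i,dB/10)
  Stage 1: F_1 = 10^(3.61/10) = 2.296, G_1 = 10^(14.0/10) = 25.12
  Stage 2: F_2 = 10^(7.08/10) = 5.105, G_2 = 10^(−5.58/10) = 0.2767
  Stage 3: F_3 = 10^(4.28/10) = 2.679, G_3 = 10^(23.7/10) = 234.4
Friis cascade:
  F = 2.296 + (5.105 − 1)/25.12 + (2.679 − 1)/6.950 = 2.701
NF = 10 log₁₀(2.701) = 4.32 dB

4.32 dB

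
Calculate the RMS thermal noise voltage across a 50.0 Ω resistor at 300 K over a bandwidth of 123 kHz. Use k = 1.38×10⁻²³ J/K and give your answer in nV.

319 nV

V_n = √(4kTRB)
4kTRB = 4 × 1.38×10⁻²³ × 300 × 5.00×10¹ × 1.23×10⁵ = 1.02×10⁻¹³ V²
V_n = √(1.02×10⁻¹³) = 3.19×10⁻⁷ V = 319 nV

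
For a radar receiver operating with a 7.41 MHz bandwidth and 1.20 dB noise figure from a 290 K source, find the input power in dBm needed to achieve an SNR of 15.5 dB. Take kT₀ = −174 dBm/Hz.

−88.6 dBm

Sensitivity = −174 + 10 log₁₀(B) + NF + SNR_min
= −174 + 68.7 + 1.20 + 15.5
= −88.60 dBm → −88.6 dBm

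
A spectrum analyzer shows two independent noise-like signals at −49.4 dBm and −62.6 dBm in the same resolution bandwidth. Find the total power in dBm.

Convert to linear, add, convert back:
P₁ = 1.15×10⁻⁸ W, P₂ = 5.50×10⁻¹⁰ W
P_tot = 1.20×10⁻⁸ W → 10 log₁₀(P_tot / 10⁻³) = −49.2 dBm

−49.2 dBm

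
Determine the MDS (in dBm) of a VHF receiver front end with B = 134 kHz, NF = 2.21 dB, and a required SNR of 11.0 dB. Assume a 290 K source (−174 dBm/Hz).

Sensitivity = −174 + 10 log₁₀(B) + NF + SNR_min
= −174 + 51.27 + 2.21 + 11.0
= −109.52 dBm → −109.5 dBm

−109.5 dBm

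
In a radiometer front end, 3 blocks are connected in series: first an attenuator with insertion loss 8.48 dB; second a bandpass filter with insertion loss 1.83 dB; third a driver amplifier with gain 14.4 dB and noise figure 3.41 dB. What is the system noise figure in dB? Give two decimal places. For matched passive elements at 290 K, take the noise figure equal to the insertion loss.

Convert to linear (a loss of L dB is a gain of −L dB): F_i = 10^(NF_i/10), G_i = 10^(G_i,dB/10)
  Stage 1: F_1 = 10^(8.48/10) = 7.047, G_1 = 10^(−8.48/10) = 0.1419
  Stage 2: F_2 = 10^(1.83/10) = 1.524, G_2 = 10^(−1.83/10) = 0.6561
  Stage 3: F_3 = 10^(3.41/10) = 2.193, G_3 = 10^(14.4/10) = 27.54
Friis cascade:
  F = 7.047 + (1.524 − 1)/0.1419 + (2.193 − 1)/0.09311 = 23.55
NF = 10 log₁₀(23.55) = 13.72 dB

13.72 dB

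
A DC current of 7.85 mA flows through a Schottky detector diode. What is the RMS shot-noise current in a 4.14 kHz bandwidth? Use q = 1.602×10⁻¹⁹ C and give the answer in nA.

I_n = √(2qI·B)
2qI·B = 2 × 1.602×10⁻¹⁹ × 7.85×10⁻³ × 4.14×10³ = 1.04×10⁻¹⁷ A²
I_n = √(1.04×10⁻¹⁷) = 3.23×10⁻⁹ A = 3.23 nA

3.23 nA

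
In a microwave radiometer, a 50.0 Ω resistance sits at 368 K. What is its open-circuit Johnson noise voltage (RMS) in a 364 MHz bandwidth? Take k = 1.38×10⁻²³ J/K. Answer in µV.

V_n = √(4kTRB)
4kTRB = 4 × 1.38×10⁻²³ × 368 × 5.00×10¹ × 3.64×10⁸ = 3.70×10⁻¹⁰ V²
V_n = √(3.70×10⁻¹⁰) = 1.92×10⁻⁵ V = 19.2 µV

19.2 µV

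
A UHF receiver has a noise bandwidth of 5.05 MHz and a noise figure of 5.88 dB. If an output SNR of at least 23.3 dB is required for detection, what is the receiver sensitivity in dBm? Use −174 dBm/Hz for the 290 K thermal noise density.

−77.8 dBm

Sensitivity = −174 + 10 log₁₀(B) + NF + SNR_min
= −174 + 67.03 + 5.88 + 23.3
= −77.79 dBm → −77.8 dBm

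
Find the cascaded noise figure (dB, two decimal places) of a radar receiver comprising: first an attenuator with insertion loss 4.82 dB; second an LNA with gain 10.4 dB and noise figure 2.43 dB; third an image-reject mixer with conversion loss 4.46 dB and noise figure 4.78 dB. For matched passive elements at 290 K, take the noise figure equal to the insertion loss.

7.68 dB

Convert to linear (a loss of L dB is a gain of −L dB): F_i = 10^(NF_i/10), G_i = 10^(G_i,dB/10)
  Stage 1: F_1 = 10^(4.82/10) = 3.034, G_1 = 10^(−4.82/10) = 0.3296
  Stage 2: F_2 = 10^(2.43/10) = 1.750, G_2 = 10^(10.4/10) = 10.96
  Stage 3: F_3 = 10^(4.78/10) = 3.006, G_3 = 10^(−4.46/10) = 0.3581
Friis cascade:
  F = 3.034 + (1.750 − 1)/0.3296 + (3.006 − 1)/3.614 = 5.864
NF = 10 log₁₀(5.864) = 7.68 dB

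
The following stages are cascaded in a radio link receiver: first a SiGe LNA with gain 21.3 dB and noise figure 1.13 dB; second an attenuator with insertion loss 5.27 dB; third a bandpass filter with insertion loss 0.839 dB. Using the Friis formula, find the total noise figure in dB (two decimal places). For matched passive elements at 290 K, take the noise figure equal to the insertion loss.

1.21 dB

Convert to linear (a loss of L dB is a gain of −L dB): F_i = 10^(NF_i/10), G_i = 10^(G_i,dB/10)
  Stage 1: F_1 = 10^(1.13/10) = 1.297, G_1 = 10^(21.3/10) = 134.9
  Stage 2: F_2 = 10^(5.27/10) = 3.365, G_2 = 10^(−5.27/10) = 0.2972
  Stage 3: F_3 = 10^(0.839/10) = 1.213, G_3 = 10^(−0.839/10) = 0.8243
Friis cascade:
  F = 1.297 + (3.365 − 1)/134.9 + (1.213 − 1)/40.09 = 1.320
NF = 10 log₁₀(1.320) = 1.21 dB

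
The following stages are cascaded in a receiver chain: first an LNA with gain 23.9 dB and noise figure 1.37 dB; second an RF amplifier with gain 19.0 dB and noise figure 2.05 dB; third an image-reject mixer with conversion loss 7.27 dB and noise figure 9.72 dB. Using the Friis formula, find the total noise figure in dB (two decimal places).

1.38 dB

Convert to linear (a loss of L dB is a gain of −L dB): F_i = 10^(NF_i/10), G_i = 10^(G_i,dB/10)
  Stage 1: F_1 = 10^(1.37/10) = 1.371, G_1 = 10^(23.9/10) = 245.5
  Stage 2: F_2 = 10^(2.05/10) = 1.603, G_2 = 10^(19.0/10) = 79.43
  Stage 3: F_3 = 10^(9.72/10) = 9.376, G_3 = 10^(−7.27/10) = 0.1875
Friis cascade:
  F = 1.371 + (1.603 − 1)/245.5 + (9.376 − 1)/1.950×10⁴ = 1.374
NF = 10 log₁₀(1.374) = 1.38 dB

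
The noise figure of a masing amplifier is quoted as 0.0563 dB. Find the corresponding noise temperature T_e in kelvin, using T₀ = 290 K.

3.78 K

F = 10^(0.0563/10) = 1.01305
T_e = (F − 1)·T₀ = (1.01305 − 1) × 290 = 3.78 K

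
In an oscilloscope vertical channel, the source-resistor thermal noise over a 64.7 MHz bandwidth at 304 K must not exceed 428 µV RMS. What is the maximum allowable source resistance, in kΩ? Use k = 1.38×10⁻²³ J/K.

Johnson–Nyquist: V_n = √(4kTRB) ⇒ R = V_n² / (4kTB)
4kTB = 4 × 1.38×10⁻²³ × 304 × 6.47×10⁷ = 1.09×10⁻¹²
R = (4.28×10⁻⁴)² / 1.09×10⁻¹² = 1.69×10⁵ Ω = 169 kΩ

169 kΩ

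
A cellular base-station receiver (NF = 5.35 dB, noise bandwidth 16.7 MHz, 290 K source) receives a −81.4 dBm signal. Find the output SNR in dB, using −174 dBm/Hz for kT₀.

15.0 dB

Noise floor: N = −174 + 10 log₁₀(B) + NF
10 log₁₀(1.67×10⁷) = 72.23 dB
N = −174 + 72.23 + 5.35 = −96.42 dBm
SNR = P_sig − N = −81.4 − (−96.42) = 15.02 dB → 15.0 dB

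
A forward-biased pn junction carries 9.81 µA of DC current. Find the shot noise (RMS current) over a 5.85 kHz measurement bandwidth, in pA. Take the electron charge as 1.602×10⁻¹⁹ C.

I_n = √(2qI·B)
2qI·B = 2 × 1.602×10⁻¹⁹ × 9.81×10⁻⁶ × 5.85×10³ = 1.84×10⁻²⁰ A²
I_n = √(1.84×10⁻²⁰) = 1.36×10⁻¹⁰ A = 136 pA

136 pA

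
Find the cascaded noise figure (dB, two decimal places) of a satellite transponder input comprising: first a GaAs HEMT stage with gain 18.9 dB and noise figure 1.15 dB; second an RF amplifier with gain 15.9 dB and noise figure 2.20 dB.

Convert to linear (a loss of L dB is a gain of −L dB): F_i = 10^(NF_i/10), G_i = 10^(G_i,dB/10)
  Stage 1: F_1 = 10^(1.15/10) = 1.303, G_1 = 10^(18.9/10) = 77.62
  Stage 2: F_2 = 10^(2.20/10) = 1.660, G_2 = 10^(15.9/10) = 38.90
Friis cascade:
  F = 1.303 + (1.660 − 1)/77.62 = 1.312
NF = 10 log₁₀(1.312) = 1.18 dB

1.18 dB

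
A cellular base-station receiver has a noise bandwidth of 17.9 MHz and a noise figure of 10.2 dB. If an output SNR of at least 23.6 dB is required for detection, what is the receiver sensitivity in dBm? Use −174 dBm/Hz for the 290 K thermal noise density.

−67.7 dBm

Sensitivity = −174 + 10 log₁₀(B) + NF + SNR_min
= −174 + 72.53 + 10.2 + 23.6
= −67.67 dBm → −67.7 dBm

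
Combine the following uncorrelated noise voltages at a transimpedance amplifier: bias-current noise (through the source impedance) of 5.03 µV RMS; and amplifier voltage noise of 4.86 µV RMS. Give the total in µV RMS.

6.99 µV

Uncorrelated sources add in power (mean-square): V_tot = √(ΣV_i²)
V_tot = √[(5.03×10⁻⁶)² + (4.86×10⁻⁶)²] = 6.99×10⁻⁶ V = 6.99 µV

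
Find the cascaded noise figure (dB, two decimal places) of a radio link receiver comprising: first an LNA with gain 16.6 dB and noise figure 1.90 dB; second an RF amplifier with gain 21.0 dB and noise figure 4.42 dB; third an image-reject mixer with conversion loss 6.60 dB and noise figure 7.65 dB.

2.01 dB

Convert to linear (a loss of L dB is a gain of −L dB): F_i = 10^(NF_i/10), G_i = 10^(G_i,dB/10)
  Stage 1: F_1 = 10^(1.90/10) = 1.549, G_1 = 10^(16.6/10) = 45.71
  Stage 2: F_2 = 10^(4.42/10) = 2.767, G_2 = 10^(21.0/10) = 125.9
  Stage 3: F_3 = 10^(7.65/10) = 5.821, G_3 = 10^(−6.60/10) = 0.2188
Friis cascade:
  F = 1.549 + (2.767 − 1)/45.71 + (5.821 − 1)/5754 = 1.588
NF = 10 log₁₀(1.588) = 2.01 dB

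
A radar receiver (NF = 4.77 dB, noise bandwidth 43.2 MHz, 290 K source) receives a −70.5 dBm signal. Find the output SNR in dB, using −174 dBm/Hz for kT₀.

Noise floor: N = −174 + 10 log₁₀(B) + NF
10 log₁₀(4.32×10⁷) = 76.35 dB
N = −174 + 76.35 + 4.77 = −92.88 dBm
SNR = P_sig − N = −70.5 − (−92.88) = 22.38 dB → 22.4 dB

22.4 dB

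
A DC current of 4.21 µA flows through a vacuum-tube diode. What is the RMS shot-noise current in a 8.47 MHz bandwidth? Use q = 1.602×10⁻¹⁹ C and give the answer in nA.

3.38 nA

I_n = √(2qI·B)
2qI·B = 2 × 1.602×10⁻¹⁹ × 4.21×10⁻⁶ × 8.47×10⁶ = 1.14×10⁻¹⁷ A²
I_n = √(1.14×10⁻¹⁷) = 3.38×10⁻⁹ A = 3.38 nA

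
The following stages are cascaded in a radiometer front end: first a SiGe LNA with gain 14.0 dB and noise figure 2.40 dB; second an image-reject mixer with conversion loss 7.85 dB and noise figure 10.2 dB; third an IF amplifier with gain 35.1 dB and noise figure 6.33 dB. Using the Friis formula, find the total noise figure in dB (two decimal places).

4.65 dB

Convert to linear (a loss of L dB is a gain of −L dB): F_i = 10^(NF_i/10), G_i = 10^(G_i,dB/10)
  Stage 1: F_1 = 10^(2.40/10) = 1.738, G_1 = 10^(14.0/10) = 25.12
  Stage 2: F_2 = 10^(10.2/10) = 10.47, G_2 = 10^(−7.85/10) = 0.1641
  Stage 3: F_3 = 10^(6.33/10) = 4.295, G_3 = 10^(35.1/10) = 3236
Friis cascade:
  F = 1.738 + (10.47 − 1)/25.12 + (4.295 − 1)/4.121 = 2.915
NF = 10 log₁₀(2.915) = 4.65 dB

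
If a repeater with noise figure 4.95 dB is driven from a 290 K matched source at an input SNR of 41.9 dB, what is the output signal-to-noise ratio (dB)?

By definition F = SNR_in/SNR_out, so in dB: SNR_out = SNR_in − NF
SNR_out = 41.9 − 4.95 = 36.95 dB

36.95 dB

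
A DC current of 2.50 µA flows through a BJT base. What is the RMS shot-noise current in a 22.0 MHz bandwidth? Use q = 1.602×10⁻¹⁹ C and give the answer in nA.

4.20 nA

I_n = √(2qI·B)
2qI·B = 2 × 1.602×10⁻¹⁹ × 2.50×10⁻⁶ × 2.20×10⁷ = 1.76×10⁻¹⁷ A²
I_n = √(1.76×10⁻¹⁷) = 4.20×10⁻⁹ A = 4.20 nA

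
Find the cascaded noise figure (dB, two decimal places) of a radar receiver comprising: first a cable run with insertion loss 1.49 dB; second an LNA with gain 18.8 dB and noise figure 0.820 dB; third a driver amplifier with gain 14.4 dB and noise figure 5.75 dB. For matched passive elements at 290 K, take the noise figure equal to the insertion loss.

Convert to linear (a loss of L dB is a gain of −L dB): F_i = 10^(NF_i/10), G_i = 10^(G_i,dB/10)
  Stage 1: F_1 = 10^(1.49/10) = 1.409, G_1 = 10^(−1.49/10) = 0.7096
  Stage 2: F_2 = 10^(0.820/10) = 1.208, G_2 = 10^(18.8/10) = 75.86
  Stage 3: F_3 = 10^(5.75/10) = 3.758, G_3 = 10^(14.4/10) = 27.54
Friis cascade:
  F = 1.409 + (1.208 − 1)/0.7096 + (3.758 − 1)/53.83 = 1.753
NF = 10 log₁₀(1.753) = 2.44 dB

2.44 dB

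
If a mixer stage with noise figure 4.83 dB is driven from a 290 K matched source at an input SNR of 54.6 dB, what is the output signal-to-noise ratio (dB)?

By definition F = SNR_in/SNR_out, so in dB: SNR_out = SNR_in − NF
SNR_out = 54.6 − 4.83 = 49.77 dB

49.77 dB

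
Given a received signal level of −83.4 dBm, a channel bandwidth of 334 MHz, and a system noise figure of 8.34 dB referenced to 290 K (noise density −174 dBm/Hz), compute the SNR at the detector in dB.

Noise floor: N = −174 + 10 log₁₀(B) + NF
10 log₁₀(3.34×10⁸) = 85.24 dB
N = −174 + 85.24 + 8.34 = −80.42 dBm
SNR = P_sig − N = −83.4 − (−80.42) = −2.98 dB → −3.0 dB

−3.0 dB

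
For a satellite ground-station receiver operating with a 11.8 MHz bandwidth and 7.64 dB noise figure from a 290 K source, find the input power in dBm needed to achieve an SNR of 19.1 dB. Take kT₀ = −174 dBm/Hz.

Sensitivity = −174 + 10 log₁₀(B) + NF + SNR_min
= −174 + 70.72 + 7.64 + 19.1
= −76.54 dBm → −76.5 dBm

−76.5 dBm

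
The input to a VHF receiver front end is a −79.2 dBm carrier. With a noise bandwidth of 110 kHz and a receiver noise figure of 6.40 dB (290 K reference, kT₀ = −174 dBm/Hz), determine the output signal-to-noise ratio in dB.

38.0 dB

Noise floor: N = −174 + 10 log₁₀(B) + NF
10 log₁₀(1.10×10⁵) = 50.41 dB
N = −174 + 50.41 + 6.40 = −117.19 dBm
SNR = P_sig − N = −79.2 − (−117.19) = 37.99 dB → 38.0 dB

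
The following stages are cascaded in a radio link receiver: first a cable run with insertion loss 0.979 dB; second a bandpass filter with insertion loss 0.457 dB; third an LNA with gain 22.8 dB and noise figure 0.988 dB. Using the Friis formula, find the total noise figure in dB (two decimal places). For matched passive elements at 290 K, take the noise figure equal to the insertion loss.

Convert to linear (a loss of L dB is a gain of −L dB): F_i = 10^(NF_i/10), G_i = 10^(G_i,dB/10)
  Stage 1: F_1 = 10^(0.979/10) = 1.253, G_1 = 10^(−0.979/10) = 0.7982
  Stage 2: F_2 = 10^(0.457/10) = 1.111, G_2 = 10^(−0.457/10) = 0.9001
  Stage 3: F_3 = 10^(0.988/10) = 1.255, G_3 = 10^(22.8/10) = 190.5
Friis cascade:
  F = 1.253 + (1.111 − 1)/0.7982 + (1.255 − 1)/0.7185 = 1.747
NF = 10 log₁₀(1.747) = 2.42 dB

2.42 dB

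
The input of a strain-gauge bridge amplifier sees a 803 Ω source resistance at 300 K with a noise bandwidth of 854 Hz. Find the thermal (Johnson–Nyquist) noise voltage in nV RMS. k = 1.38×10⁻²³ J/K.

107 nV

V_n = √(4kTRB)
4kTRB = 4 × 1.38×10⁻²³ × 300 × 8.03×10² × 8.54×10² = 1.14×10⁻¹⁴ V²
V_n = √(1.14×10⁻¹⁴) = 1.07×10⁻⁷ V = 107 nV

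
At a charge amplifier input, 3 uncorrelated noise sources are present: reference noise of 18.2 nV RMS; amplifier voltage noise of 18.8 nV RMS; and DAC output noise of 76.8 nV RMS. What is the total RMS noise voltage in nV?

Uncorrelated sources add in power (mean-square): V_tot = √(ΣV_i²)
V_tot = √[(1.82×10⁻⁸)² + (1.88×10⁻⁸)² + (7.68×10⁻⁸)²] = 8.11×10⁻⁸ V = 81.1 nV

81.1 nV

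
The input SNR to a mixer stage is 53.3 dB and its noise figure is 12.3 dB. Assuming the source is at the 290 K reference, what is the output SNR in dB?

41.0 dB

By definition F = SNR_in/SNR_out, so in dB: SNR_out = SNR_in − NF
SNR_out = 53.3 − 12.3 = 41.0 dB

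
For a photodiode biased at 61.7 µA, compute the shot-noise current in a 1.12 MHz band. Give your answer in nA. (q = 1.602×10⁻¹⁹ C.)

4.71 nA

I_n = √(2qI·B)
2qI·B = 2 × 1.602×10⁻¹⁹ × 6.17×10⁻⁵ × 1.12×10⁶ = 2.21×10⁻¹⁷ A²
I_n = √(2.21×10⁻¹⁷) = 4.71×10⁻⁹ A = 4.71 nA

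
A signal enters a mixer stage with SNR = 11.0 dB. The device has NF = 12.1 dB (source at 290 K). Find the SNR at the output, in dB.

−1.1 dB

By definition F = SNR_in/SNR_out, so in dB: SNR_out = SNR_in − NF
SNR_out = 11.0 − 12.1 = −1.1 dB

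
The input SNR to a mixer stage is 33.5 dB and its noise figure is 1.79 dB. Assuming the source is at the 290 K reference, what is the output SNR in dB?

31.71 dB

By definition F = SNR_in/SNR_out, so in dB: SNR_out = SNR_in − NF
SNR_out = 33.5 − 1.79 = 31.71 dB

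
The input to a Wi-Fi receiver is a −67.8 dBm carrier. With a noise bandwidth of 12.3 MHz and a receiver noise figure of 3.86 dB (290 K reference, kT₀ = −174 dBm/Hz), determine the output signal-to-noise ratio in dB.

Noise floor: N = −174 + 10 log₁₀(B) + NF
10 log₁₀(1.23×10⁷) = 70.9 dB
N = −174 + 70.9 + 3.86 = −99.24 dBm
SNR = P_sig − N = −67.8 − (−99.24) = 31.44 dB → 31.4 dB

31.4 dB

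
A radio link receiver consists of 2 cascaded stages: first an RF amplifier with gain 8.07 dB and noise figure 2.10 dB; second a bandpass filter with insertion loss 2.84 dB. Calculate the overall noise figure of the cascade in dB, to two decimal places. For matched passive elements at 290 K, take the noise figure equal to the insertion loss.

Convert to linear (a loss of L dB is a gain of −L dB): F_i = 10^(NF_i/10), G_i = 10^(G_i,dB/10)
  Stage 1: F_1 = 10^(2.10/10) = 1.622, G_1 = 10^(8.07/10) = 6.412
  Stage 2: F_2 = 10^(2.84/10) = 1.923, G_2 = 10^(−2.84/10) = 0.5200
Friis cascade:
  F = 1.622 + (1.923 − 1)/6.412 = 1.766
NF = 10 log₁₀(1.766) = 2.47 dB

2.47 dB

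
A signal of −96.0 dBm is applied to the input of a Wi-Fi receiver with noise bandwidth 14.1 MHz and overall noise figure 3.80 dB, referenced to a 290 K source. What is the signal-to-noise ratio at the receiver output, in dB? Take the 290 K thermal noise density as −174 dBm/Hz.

2.7 dB

Noise floor: N = −174 + 10 log₁₀(B) + NF
10 log₁₀(1.41×10⁷) = 71.49 dB
N = −174 + 71.49 + 3.80 = −98.71 dBm
SNR = P_sig − N = −96.0 − (−98.71) = 2.71 dB → 2.7 dB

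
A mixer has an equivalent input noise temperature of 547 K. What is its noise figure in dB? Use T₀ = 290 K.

4.60 dB

F = 1 + T_e/T₀ = 1 + 547/290 = 2.88621
NF = 10 log₁₀(2.88621) = 4.60 dB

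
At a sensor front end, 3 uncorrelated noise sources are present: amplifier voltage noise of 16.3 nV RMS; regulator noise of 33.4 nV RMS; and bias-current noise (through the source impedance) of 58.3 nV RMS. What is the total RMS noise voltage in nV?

69.1 nV

Uncorrelated sources add in power (mean-square): V_tot = √(ΣV_i²)
V_tot = √[(1.63×10⁻⁸)² + (3.34×10⁻⁸)² + (5.83×10⁻⁸)²] = 6.91×10⁻⁸ V = 69.1 nV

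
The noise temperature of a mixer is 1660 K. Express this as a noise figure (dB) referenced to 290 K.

F = 1 + T_e/T₀ = 1 + 1660/290 = 6.72414
NF = 10 log₁₀(6.72414) = 8.28 dB

8.28 dB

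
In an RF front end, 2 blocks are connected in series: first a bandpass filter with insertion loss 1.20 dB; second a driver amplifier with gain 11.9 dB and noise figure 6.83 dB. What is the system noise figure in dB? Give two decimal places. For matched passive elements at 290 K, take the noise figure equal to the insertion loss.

Convert to linear (a loss of L dB is a gain of −L dB): F_i = 10^(NF_i/10), G_i = 10^(G_i,dB/10)
  Stage 1: F_1 = 10^(1.20/10) = 1.318, G_1 = 10^(−1.20/10) = 0.7586
  Stage 2: F_2 = 10^(6.83/10) = 4.819, G_2 = 10^(11.9/10) = 15.49
Friis cascade:
  F = 1.318 + (4.819 − 1)/0.7586 = 6.353
NF = 10 log₁₀(6.353) = 8.03 dB

8.03 dB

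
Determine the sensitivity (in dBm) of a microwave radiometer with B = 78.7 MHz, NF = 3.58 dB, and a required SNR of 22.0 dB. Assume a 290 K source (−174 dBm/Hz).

−69.5 dBm

Sensitivity = −174 + 10 log₁₀(B) + NF + SNR_min
= −174 + 78.96 + 3.58 + 22.0
= −69.46 dBm → −69.5 dBm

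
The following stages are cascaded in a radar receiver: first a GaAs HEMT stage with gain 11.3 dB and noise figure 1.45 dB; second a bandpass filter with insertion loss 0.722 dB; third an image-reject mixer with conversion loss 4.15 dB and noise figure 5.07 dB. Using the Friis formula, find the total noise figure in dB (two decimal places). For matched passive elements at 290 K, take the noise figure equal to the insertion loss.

2.05 dB

Convert to linear (a loss of L dB is a gain of −L dB): F_i = 10^(NF_i/10), G_i = 10^(G_i,dB/10)
  Stage 1: F_1 = 10^(1.45/10) = 1.396, G_1 = 10^(11.3/10) = 13.49
  Stage 2: F_2 = 10^(0.722/10) = 1.181, G_2 = 10^(−0.722/10) = 0.8468
  Stage 3: F_3 = 10^(5.07/10) = 3.214, G_3 = 10^(−4.15/10) = 0.3846
Friis cascade:
  F = 1.396 + (1.181 − 1)/13.49 + (3.214 − 1)/11.42 = 1.604
NF = 10 log₁₀(1.604) = 2.05 dB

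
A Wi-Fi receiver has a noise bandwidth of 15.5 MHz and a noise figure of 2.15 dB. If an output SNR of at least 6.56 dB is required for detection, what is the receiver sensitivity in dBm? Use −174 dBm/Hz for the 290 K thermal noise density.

−93.4 dBm

Sensitivity = −174 + 10 log₁₀(B) + NF + SNR_min
= −174 + 71.9 + 2.15 + 6.56
= −93.39 dBm → −93.4 dBm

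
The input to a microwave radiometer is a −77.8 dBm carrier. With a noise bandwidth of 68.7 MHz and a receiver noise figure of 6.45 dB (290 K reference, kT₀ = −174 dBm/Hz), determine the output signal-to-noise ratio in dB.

11.4 dB

Noise floor: N = −174 + 10 log₁₀(B) + NF
10 log₁₀(6.87×10⁷) = 78.37 dB
N = −174 + 78.37 + 6.45 = −89.18 dBm
SNR = P_sig − N = −77.8 − (−89.18) = 11.38 dB → 11.4 dB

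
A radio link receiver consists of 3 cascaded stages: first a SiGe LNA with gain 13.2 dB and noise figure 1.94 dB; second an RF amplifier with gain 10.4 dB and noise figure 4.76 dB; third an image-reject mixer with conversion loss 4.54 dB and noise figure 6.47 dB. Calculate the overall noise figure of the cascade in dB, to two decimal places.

Convert to linear (a loss of L dB is a gain of −L dB): F_i = 10^(NF_i/10), G_i = 10^(G_i,dB/10)
  Stage 1: F_1 = 10^(1.94/10) = 1.563, G_1 = 10^(13.2/10) = 20.89
  Stage 2: F_2 = 10^(4.76/10) = 2.992, G_2 = 10^(10.4/10) = 10.96
  Stage 3: F_3 = 10^(6.47/10) = 4.436, G_3 = 10^(−4.54/10) = 0.3516
Friis cascade:
  F = 1.563 + (2.992 − 1)/20.89 + (4.436 − 1)/229.1 = 1.674
NF = 10 log₁₀(1.674) = 2.24 dB

2.24 dB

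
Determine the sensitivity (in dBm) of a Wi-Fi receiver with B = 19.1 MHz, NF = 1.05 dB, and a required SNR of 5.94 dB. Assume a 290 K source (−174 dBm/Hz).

Sensitivity = −174 + 10 log₁₀(B) + NF + SNR_min
= −174 + 72.81 + 1.05 + 5.94
= −94.20 dBm → −94.2 dBm

−94.2 dBm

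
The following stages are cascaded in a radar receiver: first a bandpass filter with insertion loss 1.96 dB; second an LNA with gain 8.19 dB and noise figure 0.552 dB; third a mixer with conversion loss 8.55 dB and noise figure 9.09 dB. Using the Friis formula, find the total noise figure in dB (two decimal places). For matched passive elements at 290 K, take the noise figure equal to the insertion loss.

Convert to linear (a loss of L dB is a gain of −L dB): F_i = 10^(NF_i/10), G_i = 10^(G_i,dB/10)
  Stage 1: F_1 = 10^(1.96/10) = 1.570, G_1 = 10^(−1.96/10) = 0.6368
  Stage 2: F_2 = 10^(0.552/10) = 1.136, G_2 = 10^(8.19/10) = 6.592
  Stage 3: F_3 = 10^(9.09/10) = 8.110, G_3 = 10^(−8.55/10) = 0.1396
Friis cascade:
  F = 1.570 + (1.136 − 1)/0.6368 + (8.110 − 1)/4.198 = 3.477
NF = 10 log₁₀(3.477) = 5.41 dB

5.41 dB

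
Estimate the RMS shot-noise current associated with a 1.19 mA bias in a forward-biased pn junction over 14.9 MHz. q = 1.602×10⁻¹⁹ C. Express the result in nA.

75.4 nA

I_n = √(2qI·B)
2qI·B = 2 × 1.602×10⁻¹⁹ × 1.19×10⁻³ × 1.49×10⁷ = 5.68×10⁻¹⁵ A²
I_n = √(5.68×10⁻¹⁵) = 7.54×10⁻⁸ A = 75.4 nA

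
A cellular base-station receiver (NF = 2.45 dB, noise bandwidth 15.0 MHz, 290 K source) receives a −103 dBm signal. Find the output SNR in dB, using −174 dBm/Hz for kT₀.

Noise floor: N = −174 + 10 log₁₀(B) + NF
10 log₁₀(1.50×10⁷) = 71.76 dB
N = −174 + 71.76 + 2.45 = −99.79 dBm
SNR = P_sig − N = −103 − (−99.79) = −3.21 dB → −3.2 dB

−3.2 dB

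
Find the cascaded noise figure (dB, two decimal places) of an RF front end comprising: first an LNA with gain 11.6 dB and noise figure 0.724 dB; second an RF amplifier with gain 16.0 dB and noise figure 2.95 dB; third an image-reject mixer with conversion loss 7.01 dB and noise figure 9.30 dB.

Convert to linear (a loss of L dB is a gain of −L dB): F_i = 10^(NF_i/10), G_i = 10^(G_i,dB/10)
  Stage 1: F_1 = 10^(0.724/10) = 1.181, G_1 = 10^(11.6/10) = 14.45
  Stage 2: F_2 = 10^(2.95/10) = 1.972, G_2 = 10^(16.0/10) = 39.81
  Stage 3: F_3 = 10^(9.30/10) = 8.511, G_3 = 10^(−7.01/10) = 0.1991
Friis cascade:
  F = 1.181 + (1.972 − 1)/14.45 + (8.511 − 1)/575.4 = 1.262
NF = 10 log₁₀(1.262) = 1.01 dB

1.01 dB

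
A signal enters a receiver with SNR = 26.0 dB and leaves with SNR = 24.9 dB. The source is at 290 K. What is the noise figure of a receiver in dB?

NF (dB) = SNR_in(dB) − SNR_out(dB) when the source is at T₀
NF = 26.0 − 24.9 = 1.1 dB

1.1 dB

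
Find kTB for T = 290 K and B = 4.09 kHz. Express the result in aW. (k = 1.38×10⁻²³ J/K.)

P_n = kTB = 1.38×10⁻²³ × 290 × 4.09×10³ = 1.64×10⁻¹⁷ W = 16.4 aW

16.4 aW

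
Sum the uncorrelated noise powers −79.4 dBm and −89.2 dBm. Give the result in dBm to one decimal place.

−79.0 dBm

Convert to linear, add, convert back:
P₁ = 1.15×10⁻¹¹ W, P₂ = 1.20×10⁻¹² W
P_tot = 1.27×10⁻¹¹ W → 10 log₁₀(P_tot / 10⁻³) = −79.0 dBm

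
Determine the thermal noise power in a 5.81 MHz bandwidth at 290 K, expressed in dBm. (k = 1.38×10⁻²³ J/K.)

−106.3 dBm

P_n = kTB = 1.38×10⁻²³ × 290 × 5.81×10⁶ = 2.33×10⁻¹⁴ W
In dBm: 10 log₁₀(2.33×10⁻¹⁴ / 10⁻³) = −106.3 dBm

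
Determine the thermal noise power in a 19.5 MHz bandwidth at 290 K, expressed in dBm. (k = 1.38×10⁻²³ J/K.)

−101.1 dBm

P_n = kTB = 1.38×10⁻²³ × 290 × 1.95×10⁷ = 7.80×10⁻¹⁴ W
In dBm: 10 log₁₀(7.80×10⁻¹⁴ / 10⁻³) = −101.1 dBm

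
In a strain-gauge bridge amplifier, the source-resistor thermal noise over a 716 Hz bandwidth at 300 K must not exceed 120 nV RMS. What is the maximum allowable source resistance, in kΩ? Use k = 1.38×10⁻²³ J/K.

1.21 kΩ

Johnson–Nyquist: V_n = √(4kTRB) ⇒ R = V_n² / (4kTB)
4kTB = 4 × 1.38×10⁻²³ × 300 × 7.16×10² = 1.19×10⁻¹⁷
R = (1.20×10⁻⁷)² / 1.19×10⁻¹⁷ = 1.21×10³ Ω = 1.21 kΩ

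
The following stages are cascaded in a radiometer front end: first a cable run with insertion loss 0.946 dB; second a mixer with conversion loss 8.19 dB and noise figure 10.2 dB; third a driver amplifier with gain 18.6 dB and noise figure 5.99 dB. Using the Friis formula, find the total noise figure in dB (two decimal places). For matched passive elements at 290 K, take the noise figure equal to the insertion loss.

15.73 dB

Convert to linear (a loss of L dB is a gain of −L dB): F_i = 10^(NF_i/10), G_i = 10^(G_i,dB/10)
  Stage 1: F_1 = 10^(0.946/10) = 1.243, G_1 = 10^(−0.946/10) = 0.8043
  Stage 2: F_2 = 10^(10.2/10) = 10.47, G_2 = 10^(−8.19/10) = 0.1517
  Stage 3: F_3 = 10^(5.99/10) = 3.972, G_3 = 10^(18.6/10) = 72.44
Friis cascade:
  F = 1.243 + (10.47 − 1)/0.8043 + (3.972 − 1)/0.1220 = 37.38
NF = 10 log₁₀(37.38) = 15.73 dB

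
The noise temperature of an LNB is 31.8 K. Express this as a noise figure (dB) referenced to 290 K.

0.452 dB

F = 1 + T_e/T₀ = 1 + 31.8/290 = 1.10966
NF = 10 log₁₀(1.10966) = 0.452 dB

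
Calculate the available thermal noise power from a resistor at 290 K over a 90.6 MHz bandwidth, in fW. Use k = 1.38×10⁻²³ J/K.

P_n = kTB = 1.38×10⁻²³ × 290 × 9.06×10⁷ = 3.63×10⁻¹³ W = 363 fW

363 fW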